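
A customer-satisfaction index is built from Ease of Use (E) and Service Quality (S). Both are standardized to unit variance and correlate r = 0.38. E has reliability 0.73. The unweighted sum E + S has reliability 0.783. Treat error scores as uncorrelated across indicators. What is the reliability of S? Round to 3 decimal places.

Var(E+S) = 2 + 2·0.38 = 2.760.
True-score variance = ρ_E + ρ_S + 2·0.38, so 0.783 = (0.73 + ρ_S + 0.76) / 2.760.
ρ_S = 0.783·2.760 − 0.73 − 0.76 = 0.671.

0.671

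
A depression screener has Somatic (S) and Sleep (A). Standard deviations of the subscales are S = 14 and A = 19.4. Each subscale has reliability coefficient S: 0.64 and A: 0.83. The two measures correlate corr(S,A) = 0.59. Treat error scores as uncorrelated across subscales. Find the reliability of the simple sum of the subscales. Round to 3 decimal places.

Var(S+A) = 14² + 19.4² + 2·[14·19.4·0.59] = 572.36 + 320.488 = 892.848.
With uncorrelated errors the cross-covariances are all true-score covariance, so they carry over unchanged; only the diagonal terms shrink to ρᵢσᵢ².
True-score variance = [14²·0.64 + 19.4²·0.83] + 320.488 = 437.819 + 320.488 = 758.307.
Reliability = 758.307 / 892.848 = 0.849.

0.849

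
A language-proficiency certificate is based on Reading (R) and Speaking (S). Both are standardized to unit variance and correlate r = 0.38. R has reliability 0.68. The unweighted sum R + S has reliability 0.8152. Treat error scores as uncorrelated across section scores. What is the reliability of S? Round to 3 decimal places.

0.810

Var(R+S) = 2 + 2·0.38 = 2.760.
True-score variance = ρ_R + ρ_S + 2·0.38, so 0.8152 = (0.68 + ρ_S + 0.76) / 2.760.
ρ_S = 0.8152·2.760 − 0.68 − 0.76 = 0.810.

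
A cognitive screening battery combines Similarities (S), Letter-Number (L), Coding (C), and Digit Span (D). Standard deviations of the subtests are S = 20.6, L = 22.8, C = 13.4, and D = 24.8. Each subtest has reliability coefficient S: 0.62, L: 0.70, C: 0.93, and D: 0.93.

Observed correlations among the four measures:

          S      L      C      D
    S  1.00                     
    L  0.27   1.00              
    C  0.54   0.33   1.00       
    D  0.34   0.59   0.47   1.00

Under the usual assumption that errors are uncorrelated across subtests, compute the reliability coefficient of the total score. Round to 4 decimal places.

0.9024

Var(S+L+C+D) = 20.6² + 22.8² + 13.4² + 24.8² + 2·[20.6·22.8·0.27 + 20.6·13.4·0.54 + 20.6·24.8·0.34 + 22.8·13.4·0.33 + 22.8·24.8·0.59 + 13.4·24.8·0.47] = 1738.8 + 2080.39 = 3819.19.
Because errors are independent across components, Cov(Tᵢ,Tⱼ) = Cov(Xᵢ,Xⱼ); the off-diagonal part of the true-score variance is the same as above.
True-score variance = [20.6²·0.62 + 22.8²·0.70 + 13.4²·0.93 + 24.8²·0.93] + 2080.39 = 1365.97 + 2080.39 = 3446.36.
Reliability = 3446.36 / 3819.19 = 0.9024.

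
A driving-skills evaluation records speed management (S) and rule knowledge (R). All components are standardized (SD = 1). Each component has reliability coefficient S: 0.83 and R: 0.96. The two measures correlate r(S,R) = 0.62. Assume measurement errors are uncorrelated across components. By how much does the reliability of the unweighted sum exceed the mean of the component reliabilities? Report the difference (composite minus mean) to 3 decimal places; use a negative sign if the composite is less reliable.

Var(sum) = 2 + 1.24 = 3.24; true-score variance = 1.79 + 1.24 = 3.03; composite reliability = 0.9352.
Mean component reliability = 0.8950.
Difference = 0.9352 − 0.8950 = 0.040.

0.040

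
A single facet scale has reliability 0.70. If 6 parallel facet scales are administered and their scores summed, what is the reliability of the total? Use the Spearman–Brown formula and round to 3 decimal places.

0.933

ρ_k = kρ / (1 + (k−1)ρ) = 6·0.70 / (1 + 5·0.70) = 4.200 / 4.500 = 0.933.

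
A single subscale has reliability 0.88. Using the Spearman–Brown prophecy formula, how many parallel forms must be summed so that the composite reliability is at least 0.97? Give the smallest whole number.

k ≥ ρ*(1−ρ₁)/(ρ₁(1−ρ*)) = 0.97·0.12 / (0.88·0.03) = 4.409.
Smallest integer k = 5.

5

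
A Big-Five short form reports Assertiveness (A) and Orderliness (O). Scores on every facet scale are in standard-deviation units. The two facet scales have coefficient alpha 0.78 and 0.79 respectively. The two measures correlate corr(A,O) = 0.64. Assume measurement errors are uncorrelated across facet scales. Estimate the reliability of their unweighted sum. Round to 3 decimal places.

Var(A+O) = 2 + 2·[0.64] = 2 + 1.28 = 3.28.
Because errors are independent across components, Cov(Tᵢ,Tⱼ) = Cov(Xᵢ,Xⱼ); the off-diagonal part of the true-score variance is the same as above.
True-score variance = [0.78 + 0.79] + 1.28 = 1.57 + 1.28 = 2.85.
Reliability = 2.85 / 3.28 = 0.869.

0.869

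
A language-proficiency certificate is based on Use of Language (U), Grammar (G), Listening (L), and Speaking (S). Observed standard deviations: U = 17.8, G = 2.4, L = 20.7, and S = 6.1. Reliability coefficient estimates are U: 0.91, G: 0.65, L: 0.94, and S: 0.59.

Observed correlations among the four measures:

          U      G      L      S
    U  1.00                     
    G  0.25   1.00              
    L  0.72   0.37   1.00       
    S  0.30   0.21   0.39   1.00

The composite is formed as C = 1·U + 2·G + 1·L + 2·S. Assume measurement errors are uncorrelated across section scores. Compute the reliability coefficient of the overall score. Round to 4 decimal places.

Var(C) = 17.8² + 2²·2.4² + 20.7² + 2²·6.1² + 2·[2·17.8·2.4·0.25 + 17.8·20.7·0.72 + 2·17.8·6.1·0.30 + 2·2.4·20.7·0.37 + 4·2.4·6.1·0.21 + 2·20.7·6.1·0.39] = 917.21 + 998.701 = 1915.91.
With uncorrelated errors the cross-covariances are all true-score covariance, so they carry over unchanged; only the diagonal terms shrink to ρᵢσᵢ².
True-score variance = [17.8²·0.91 + 2²·2.4²·0.65 + 20.7²·0.94 + 2²·6.1²·0.59] + 998.701 = 793.897 + 998.701 = 1792.6.
Reliability = 1792.6 / 1915.91 = 0.9356.

0.9356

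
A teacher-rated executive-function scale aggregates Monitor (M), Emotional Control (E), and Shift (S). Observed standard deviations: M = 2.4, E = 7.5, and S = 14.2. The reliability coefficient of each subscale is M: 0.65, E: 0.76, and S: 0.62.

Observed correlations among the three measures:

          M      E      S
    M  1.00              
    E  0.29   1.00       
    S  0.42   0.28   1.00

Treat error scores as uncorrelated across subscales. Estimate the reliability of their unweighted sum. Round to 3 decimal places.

0.746

Var(M+E+S) = 2.4² + 7.5² + 14.2² + 2·[2.4·7.5·0.29 + 2.4·14.2·0.42 + 7.5·14.2·0.28] = 263.65 + 98.7072 = 362.357.
With uncorrelated errors the cross-covariances are all true-score covariance, so they carry over unchanged; only the diagonal terms shrink to ρᵢσᵢ².
True-score variance = [2.4²·0.65 + 7.5²·0.76 + 14.2²·0.62] + 98.7072 = 171.511 + 98.7072 = 270.218.
Reliability = 270.218 / 362.357 = 0.746.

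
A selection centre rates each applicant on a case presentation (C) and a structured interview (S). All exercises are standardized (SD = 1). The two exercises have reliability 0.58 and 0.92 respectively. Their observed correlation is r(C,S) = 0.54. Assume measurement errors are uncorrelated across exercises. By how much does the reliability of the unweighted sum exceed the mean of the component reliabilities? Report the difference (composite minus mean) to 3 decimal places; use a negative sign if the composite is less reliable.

0.088

Var(sum) = 2 + 1.08 = 3.08; true-score variance = 1.5 + 1.08 = 2.58; composite reliability = 0.8377.
Mean component reliability = 0.7500.
Difference = 0.8377 − 0.7500 = 0.088.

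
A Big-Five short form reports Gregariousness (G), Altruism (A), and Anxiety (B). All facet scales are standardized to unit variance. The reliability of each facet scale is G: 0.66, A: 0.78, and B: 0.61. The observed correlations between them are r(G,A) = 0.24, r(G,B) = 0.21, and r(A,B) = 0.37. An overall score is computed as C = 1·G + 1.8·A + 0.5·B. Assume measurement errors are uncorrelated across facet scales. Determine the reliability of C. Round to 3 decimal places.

0.815

Var(C) = 1 + 1.8² + 0.5² + 2·[1.8·0.24 + 0.5·0.21 + 0.9·0.37] = 4.49 + 1.74 = 6.23.
Under uncorrelated errors the observed covariances equal the true-score covariances, so only the own-variance terms attenuate.
True-score variance = [0.66 + 1.8²·0.78 + 0.5²·0.61] + 1.74 = 3.3397 + 1.74 = 5.0797.
Reliability = 5.0797 / 6.23 = 0.815.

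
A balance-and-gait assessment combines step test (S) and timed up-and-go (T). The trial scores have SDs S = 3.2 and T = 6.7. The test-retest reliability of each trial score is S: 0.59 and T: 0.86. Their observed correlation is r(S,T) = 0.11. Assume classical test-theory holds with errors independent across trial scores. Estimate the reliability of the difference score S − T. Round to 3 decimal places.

0.792

Var(S−T) = 3.2² + 6.7² − 2·3.2·6.7·0.11 = 55.13 − 4.7168 = 50.4132.
With uncorrelated errors the cross-covariances are all true-score covariance, so they carry over unchanged; only the diagonal terms shrink to ρᵢσᵢ².
True-score variance = [3.2²·0.59 + 6.7²·0.86] − 4.7168 = 44.647 − 4.7168 = 39.9302.
Reliability = 39.9302 / 50.4132 = 0.792.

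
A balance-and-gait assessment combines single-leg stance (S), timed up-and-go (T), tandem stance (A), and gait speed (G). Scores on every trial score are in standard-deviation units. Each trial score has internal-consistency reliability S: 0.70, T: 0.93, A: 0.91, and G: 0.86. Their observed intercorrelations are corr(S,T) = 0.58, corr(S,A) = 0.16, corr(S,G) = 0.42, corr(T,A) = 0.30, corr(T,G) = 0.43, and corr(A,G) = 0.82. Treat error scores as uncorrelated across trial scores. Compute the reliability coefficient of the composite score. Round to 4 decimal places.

Var(S+T+A+G) = 4 + 2·[0.58 + 0.16 + 0.42 + 0.30 + 0.43 + 0.82] = 4 + 5.42 = 9.42.
Under uncorrelated errors the observed covariances equal the true-score covariances, so only the own-variance terms attenuate.
True-score variance = [0.70 + 0.93 + 0.91 + 0.86] + 5.42 = 3.4 + 5.42 = 8.82.
Reliability = 8.82 / 9.42 = 0.9363.

0.9363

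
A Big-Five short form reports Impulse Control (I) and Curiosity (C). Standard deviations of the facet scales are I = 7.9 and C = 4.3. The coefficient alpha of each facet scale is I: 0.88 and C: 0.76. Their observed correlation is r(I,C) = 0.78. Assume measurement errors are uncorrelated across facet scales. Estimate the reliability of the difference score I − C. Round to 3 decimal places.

0.573

Var(I−C) = 7.9² + 4.3² − 2·7.9·4.3·0.78 = 80.9 − 52.9932 = 27.9068.
Under uncorrelated errors the observed covariances equal the true-score covariances, so only the own-variance terms attenuate.
True-score variance = [7.9²·0.88 + 4.3²·0.76] − 52.9932 = 68.9732 − 52.9932 = 15.98.
Reliability = 15.98 / 27.9068 = 0.573.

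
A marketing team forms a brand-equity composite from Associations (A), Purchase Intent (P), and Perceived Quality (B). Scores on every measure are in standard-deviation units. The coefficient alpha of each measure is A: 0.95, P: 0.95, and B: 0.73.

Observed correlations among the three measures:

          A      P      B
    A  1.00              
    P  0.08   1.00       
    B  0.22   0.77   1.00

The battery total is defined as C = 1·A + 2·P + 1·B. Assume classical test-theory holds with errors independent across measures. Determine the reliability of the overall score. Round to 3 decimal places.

0.947

Var(C) = 1 + 2² + 1 + 2·[2·0.08 + 0.22 + 2·0.77] = 6 + 3.84 = 9.84.
Under uncorrelated errors the observed covariances equal the true-score covariances, so only the own-variance terms attenuate.
True-score variance = [0.95 + 2²·0.95 + 0.73] + 3.84 = 5.48 + 3.84 = 9.32.
Reliability = 9.32 / 9.84 = 0.947.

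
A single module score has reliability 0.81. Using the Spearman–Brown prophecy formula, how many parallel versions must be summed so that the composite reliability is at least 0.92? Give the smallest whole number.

3

k ≥ ρ*(1−ρ₁)/(ρ₁(1−ρ*)) = 0.92·0.19 / (0.81·0.08) = 2.698.
Smallest integer k = 3.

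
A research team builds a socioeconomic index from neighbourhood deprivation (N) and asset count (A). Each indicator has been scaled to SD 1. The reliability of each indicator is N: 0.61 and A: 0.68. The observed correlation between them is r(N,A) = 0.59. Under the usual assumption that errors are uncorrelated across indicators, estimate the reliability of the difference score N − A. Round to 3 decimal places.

Var(N−A) = 1 + 1 − 2·0.59 = 2 − 1.18 = 0.82.
With uncorrelated errors the cross-covariances are all true-score covariance, so they carry over unchanged; only the diagonal terms shrink to ρᵢσᵢ².
True-score variance = [0.61 + 0.68] − 1.18 = 1.29 − 1.18 = 0.11.
Reliability = 0.11 / 0.82 = 0.134.

0.134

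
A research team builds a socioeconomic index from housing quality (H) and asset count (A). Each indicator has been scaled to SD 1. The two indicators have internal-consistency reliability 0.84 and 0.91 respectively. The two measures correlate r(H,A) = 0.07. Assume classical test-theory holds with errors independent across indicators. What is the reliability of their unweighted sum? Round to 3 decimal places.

0.883

Var(H+A) = 2 + 2·[0.07] = 2 + 0.14 = 2.14.
Under uncorrelated errors the observed covariances equal the true-score covariances, so only the own-variance terms attenuate.
True-score variance = [0.84 + 0.91] + 0.14 = 1.75 + 0.14 = 1.89.
Reliability = 1.89 / 2.14 = 0.883.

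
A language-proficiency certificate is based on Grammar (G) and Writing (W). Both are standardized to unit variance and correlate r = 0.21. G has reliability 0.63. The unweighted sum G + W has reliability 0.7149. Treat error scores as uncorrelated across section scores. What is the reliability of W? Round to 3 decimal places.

Var(G+W) = 2 + 2·0.21 = 2.420.
True-score variance = ρ_G + ρ_W + 2·0.21, so 0.7149 = (0.63 + ρ_W + 0.42) / 2.420.
ρ_W = 0.7149·2.420 − 0.63 − 0.42 = 0.680.

0.680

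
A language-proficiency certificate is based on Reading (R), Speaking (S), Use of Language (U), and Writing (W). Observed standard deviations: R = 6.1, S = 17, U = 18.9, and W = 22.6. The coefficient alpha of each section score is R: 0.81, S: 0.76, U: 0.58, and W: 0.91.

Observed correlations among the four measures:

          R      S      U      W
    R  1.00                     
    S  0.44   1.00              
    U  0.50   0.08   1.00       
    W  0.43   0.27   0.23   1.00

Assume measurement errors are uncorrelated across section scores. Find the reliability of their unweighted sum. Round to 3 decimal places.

Var(R+S+U+W) = 6.1² + 17² + 18.9² + 22.6² + 2·[6.1·17·0.44 + 6.1·18.9·0.50 + 6.1·22.6·0.43 + 17·18.9·0.08 + 17·22.6·0.27 + 18.9·22.6·0.23] = 1194.18 + 780.466 = 1974.65.
Under uncorrelated errors the observed covariances equal the true-score covariances, so only the own-variance terms attenuate.
True-score variance = [6.1²·0.81 + 17²·0.76 + 18.9²·0.58 + 22.6²·0.91] + 780.466 = 921.754 + 780.466 = 1702.22.
Reliability = 1702.22 / 1974.65 = 0.862.

0.862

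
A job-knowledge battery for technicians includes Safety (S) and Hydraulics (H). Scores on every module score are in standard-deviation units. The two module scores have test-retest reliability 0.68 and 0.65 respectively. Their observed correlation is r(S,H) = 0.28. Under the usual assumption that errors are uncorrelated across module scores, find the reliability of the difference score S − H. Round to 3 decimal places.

Var(S−H) = 1 + 1 − 2·0.28 = 2 − 0.56 = 1.44.
Because errors are independent across components, Cov(Tᵢ,Tⱼ) = Cov(Xᵢ,Xⱼ); the off-diagonal part of the true-score variance is the same as above.
True-score variance = [0.68 + 0.65] − 0.56 = 1.33 − 0.56 = 0.77.
Reliability = 0.77 / 1.44 = 0.535.

0.535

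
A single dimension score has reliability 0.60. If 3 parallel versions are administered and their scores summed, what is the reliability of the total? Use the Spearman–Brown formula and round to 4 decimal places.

0.8182

ρ_k = kρ / (1 + (k−1)ρ) = 3·0.60 / (1 + 2·0.60) = 1.800 / 2.200 = 0.8182.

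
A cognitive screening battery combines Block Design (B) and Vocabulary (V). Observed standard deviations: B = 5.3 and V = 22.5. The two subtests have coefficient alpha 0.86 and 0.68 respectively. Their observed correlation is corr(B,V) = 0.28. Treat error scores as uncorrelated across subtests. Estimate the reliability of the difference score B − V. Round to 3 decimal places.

Var(B−V) = 5.3² + 22.5² − 2·5.3·22.5·0.28 = 534.34 − 66.78 = 467.56.
With uncorrelated errors the cross-covariances are all true-score covariance, so they carry over unchanged; only the diagonal terms shrink to ρᵢσᵢ².
True-score variance = [5.3²·0.86 + 22.5²·0.68] − 66.78 = 368.407 − 66.78 = 301.627.
Reliability = 301.627 / 467.56 = 0.645.

0.645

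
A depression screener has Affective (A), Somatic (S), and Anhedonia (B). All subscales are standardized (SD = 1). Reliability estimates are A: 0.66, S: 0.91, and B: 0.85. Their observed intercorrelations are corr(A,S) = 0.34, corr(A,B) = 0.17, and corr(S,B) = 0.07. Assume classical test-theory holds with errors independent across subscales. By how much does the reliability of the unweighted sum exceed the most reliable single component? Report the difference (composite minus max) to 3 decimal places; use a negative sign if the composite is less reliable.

Var(sum) = 3 + 1.16 = 4.16; true-score variance = 2.42 + 1.16 = 3.58; composite reliability = 0.8606.
Max component reliability = 0.9100.
Difference = 0.8606 − 0.9100 = -0.049.

-0.049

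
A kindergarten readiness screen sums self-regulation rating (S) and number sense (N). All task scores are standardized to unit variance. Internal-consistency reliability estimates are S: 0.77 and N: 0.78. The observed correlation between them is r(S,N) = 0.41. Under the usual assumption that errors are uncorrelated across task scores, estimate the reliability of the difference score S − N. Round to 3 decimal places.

Var(S−N) = 1 + 1 − 2·0.41 = 2 − 0.82 = 1.18.
With uncorrelated errors the cross-covariances are all true-score covariance, so they carry over unchanged; only the diagonal terms shrink to ρᵢσᵢ².
True-score variance = [0.77 + 0.78] − 0.82 = 1.55 − 0.82 = 0.73.
Reliability = 0.73 / 1.18 = 0.619.

0.619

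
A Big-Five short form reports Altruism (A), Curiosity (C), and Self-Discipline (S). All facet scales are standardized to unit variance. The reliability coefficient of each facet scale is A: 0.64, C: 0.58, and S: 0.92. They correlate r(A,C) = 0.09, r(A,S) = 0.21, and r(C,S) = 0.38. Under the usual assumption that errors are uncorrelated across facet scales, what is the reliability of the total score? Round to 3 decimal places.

0.803

Var(A+C+S) = 3 + 2·[0.09 + 0.21 + 0.38] = 3 + 1.36 = 4.36.
With uncorrelated errors the cross-covariances are all true-score covariance, so they carry over unchanged; only the diagonal terms shrink to ρᵢσᵢ².
True-score variance = [0.64 + 0.58 + 0.92] + 1.36 = 2.14 + 1.36 = 3.5.
Reliability = 3.5 / 4.36 = 0.803.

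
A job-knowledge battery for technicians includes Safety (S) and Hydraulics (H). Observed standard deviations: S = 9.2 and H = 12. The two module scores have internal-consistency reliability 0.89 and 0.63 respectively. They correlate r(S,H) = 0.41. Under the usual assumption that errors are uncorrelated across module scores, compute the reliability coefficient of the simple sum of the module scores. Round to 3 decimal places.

0.804

Var(S+H) = 9.2² + 12² + 2·[9.2·12·0.41] = 228.64 + 90.528 = 319.168.
Under uncorrelated errors the observed covariances equal the true-score covariances, so only the own-variance terms attenuate.
True-score variance = [9.2²·0.89 + 12²·0.63] + 90.528 = 166.05 + 90.528 = 256.578.
Reliability = 256.578 / 319.168 = 0.804.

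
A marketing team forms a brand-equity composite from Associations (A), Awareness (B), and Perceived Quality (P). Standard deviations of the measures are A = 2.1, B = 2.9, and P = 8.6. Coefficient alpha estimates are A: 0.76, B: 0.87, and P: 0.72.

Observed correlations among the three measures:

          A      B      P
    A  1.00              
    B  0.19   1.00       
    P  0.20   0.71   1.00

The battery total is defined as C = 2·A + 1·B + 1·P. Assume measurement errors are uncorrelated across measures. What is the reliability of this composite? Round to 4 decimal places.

Var(C) = 2²·2.1² + 2.9² + 8.6² + 2·[2·2.1·2.9·0.19 + 2·2.1·8.6·0.20 + 2.9·8.6·0.71] = 100.01 + 54.4912 = 154.501.
With uncorrelated errors the cross-covariances are all true-score covariance, so they carry over unchanged; only the diagonal terms shrink to ρᵢσᵢ².
True-score variance = [2²·2.1²·0.76 + 2.9²·0.87 + 8.6²·0.72] + 54.4912 = 73.9743 + 54.4912 = 128.465.
Reliability = 128.465 / 154.501 = 0.8315.

0.8315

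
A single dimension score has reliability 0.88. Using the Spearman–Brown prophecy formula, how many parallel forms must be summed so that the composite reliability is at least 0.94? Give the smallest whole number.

3

k ≥ ρ*(1−ρ₁)/(ρ₁(1−ρ*)) = 0.94·0.12 / (0.88·0.06) = 2.136.
Smallest integer k = 3.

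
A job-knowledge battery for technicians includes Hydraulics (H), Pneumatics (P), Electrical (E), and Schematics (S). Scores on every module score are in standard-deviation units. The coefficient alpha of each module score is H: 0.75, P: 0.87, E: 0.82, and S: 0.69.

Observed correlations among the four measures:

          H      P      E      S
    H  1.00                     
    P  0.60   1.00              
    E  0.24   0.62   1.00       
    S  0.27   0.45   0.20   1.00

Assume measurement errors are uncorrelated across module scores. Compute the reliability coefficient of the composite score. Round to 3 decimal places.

Var(H+P+E+S) = 4 + 2·[0.60 + 0.24 + 0.27 + 0.62 + 0.45 + 0.20] = 4 + 4.76 = 8.76.
Because errors are independent across components, Cov(Tᵢ,Tⱼ) = Cov(Xᵢ,Xⱼ); the off-diagonal part of the true-score variance is the same as above.
True-score variance = [0.75 + 0.87 + 0.82 + 0.69] + 4.76 = 3.13 + 4.76 = 7.89.
Reliability = 7.89 / 8.76 = 0.901.

0.901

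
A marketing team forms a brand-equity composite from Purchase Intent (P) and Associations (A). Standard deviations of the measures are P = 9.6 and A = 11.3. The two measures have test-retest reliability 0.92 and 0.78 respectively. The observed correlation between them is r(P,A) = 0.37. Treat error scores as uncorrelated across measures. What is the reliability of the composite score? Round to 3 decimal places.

0.882

Var(P+A) = 9.6² + 11.3² + 2·[9.6·11.3·0.37] = 219.85 + 80.2752 = 300.125.
Under uncorrelated errors the observed covariances equal the true-score covariances, so only the own-variance terms attenuate.
True-score variance = [9.6²·0.92 + 11.3²·0.78] + 80.2752 = 184.385 + 80.2752 = 264.661.
Reliability = 264.661 / 300.125 = 0.882.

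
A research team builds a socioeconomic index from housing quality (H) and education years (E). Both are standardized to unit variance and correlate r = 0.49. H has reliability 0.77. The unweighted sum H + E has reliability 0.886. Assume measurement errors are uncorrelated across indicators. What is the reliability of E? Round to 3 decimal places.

Var(H+E) = 2 + 2·0.49 = 2.980.
True-score variance = ρ_H + ρ_E + 2·0.49, so 0.886 = (0.77 + ρ_E + 0.98) / 2.980.
ρ_E = 0.886·2.980 − 0.77 − 0.98 = 0.890.

0.890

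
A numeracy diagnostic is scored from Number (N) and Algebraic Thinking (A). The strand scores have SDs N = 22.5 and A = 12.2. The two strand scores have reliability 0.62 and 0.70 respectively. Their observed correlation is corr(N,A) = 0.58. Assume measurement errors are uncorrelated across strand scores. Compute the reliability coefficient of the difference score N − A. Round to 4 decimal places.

0.2960

Var(N−A) = 22.5² + 12.2² − 2·22.5·12.2·0.58 = 655.09 − 318.42 = 336.67.
Under uncorrelated errors the observed covariances equal the true-score covariances, so only the own-variance terms attenuate.
True-score variance = [22.5²·0.62 + 12.2²·0.70] − 318.42 = 418.063 − 318.42 = 99.643.
Reliability = 99.643 / 336.67 = 0.2960.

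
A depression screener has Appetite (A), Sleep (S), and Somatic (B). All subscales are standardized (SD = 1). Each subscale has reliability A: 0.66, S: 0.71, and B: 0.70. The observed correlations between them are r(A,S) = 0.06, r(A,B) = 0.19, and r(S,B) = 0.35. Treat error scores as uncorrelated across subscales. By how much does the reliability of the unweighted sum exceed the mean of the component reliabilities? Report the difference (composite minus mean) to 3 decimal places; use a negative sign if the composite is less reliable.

0.089

Var(sum) = 3 + 1.2 = 4.2; true-score variance = 2.07 + 1.2 = 3.27; composite reliability = 0.7786.
Mean component reliability = 0.6900.
Difference = 0.7786 − 0.6900 = 0.089.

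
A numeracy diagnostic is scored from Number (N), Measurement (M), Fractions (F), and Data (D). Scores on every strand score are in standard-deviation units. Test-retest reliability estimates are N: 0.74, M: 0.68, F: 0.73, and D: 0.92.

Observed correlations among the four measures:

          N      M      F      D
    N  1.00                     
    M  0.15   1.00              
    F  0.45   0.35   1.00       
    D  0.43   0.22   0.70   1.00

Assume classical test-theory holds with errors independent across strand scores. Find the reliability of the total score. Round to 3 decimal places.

0.892

Var(N+M+F+D) = 4 + 2·[0.15 + 0.45 + 0.43 + 0.35 + 0.22 + 0.70] = 4 + 4.6 = 8.6.
Because errors are independent across components, Cov(Tᵢ,Tⱼ) = Cov(Xᵢ,Xⱼ); the off-diagonal part of the true-score variance is the same as above.
True-score variance = [0.74 + 0.68 + 0.73 + 0.92] + 4.6 = 3.07 + 4.6 = 7.67.
Reliability = 7.67 / 8.6 = 0.892.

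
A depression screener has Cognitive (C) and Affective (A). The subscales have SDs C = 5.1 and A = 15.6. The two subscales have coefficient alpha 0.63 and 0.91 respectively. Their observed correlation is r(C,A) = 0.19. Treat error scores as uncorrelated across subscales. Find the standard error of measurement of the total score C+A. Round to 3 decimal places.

5.615

Var(total) = 269.37 + 30.2328 = 299.603.
True-score variance = 237.844 + 30.2328 = 268.077, so reliability = 0.8948.
Error variance = 299.603 − 268.077 = 31.5261; SEM = √31.5261 = 5.615.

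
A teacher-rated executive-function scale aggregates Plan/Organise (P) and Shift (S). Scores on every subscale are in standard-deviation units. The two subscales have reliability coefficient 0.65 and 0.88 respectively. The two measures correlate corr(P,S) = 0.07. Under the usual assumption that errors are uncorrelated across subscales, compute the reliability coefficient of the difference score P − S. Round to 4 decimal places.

Var(P−S) = 1 + 1 − 2·0.07 = 2 − 0.14 = 1.86.
Because errors are independent across components, Cov(Tᵢ,Tⱼ) = Cov(Xᵢ,Xⱼ); the off-diagonal part of the true-score variance is the same as above.
True-score variance = [0.65 + 0.88] − 0.14 = 1.53 − 0.14 = 1.39.
Reliability = 1.39 / 1.86 = 0.7473.

0.7473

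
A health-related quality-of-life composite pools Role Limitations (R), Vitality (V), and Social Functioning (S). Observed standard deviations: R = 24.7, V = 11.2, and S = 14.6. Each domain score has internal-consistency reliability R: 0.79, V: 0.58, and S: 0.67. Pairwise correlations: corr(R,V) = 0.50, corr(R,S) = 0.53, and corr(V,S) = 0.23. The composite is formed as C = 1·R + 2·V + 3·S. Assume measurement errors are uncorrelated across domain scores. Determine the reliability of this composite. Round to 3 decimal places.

0.812

Var(C) = 24.7² + 2²·11.2² + 3²·14.6² + 2·[2·24.7·11.2·0.50 + 3·24.7·14.6·0.53 + 6·11.2·14.6·0.23] = 3030.29 + 2151.37 = 5181.66.
Under uncorrelated errors the observed covariances equal the true-score covariances, so only the own-variance terms attenuate.
True-score variance = [24.7²·0.79 + 2²·11.2²·0.58 + 3²·14.6²·0.67] + 2151.37 = 2058.35 + 2151.37 = 4209.71.
Reliability = 4209.71 / 5181.66 = 0.812.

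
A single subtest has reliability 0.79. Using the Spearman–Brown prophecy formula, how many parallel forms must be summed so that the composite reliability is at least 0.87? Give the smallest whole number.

k ≥ ρ*(1−ρ₁)/(ρ₁(1−ρ*)) = 0.87·0.21 / (0.79·0.13) = 1.779.
Smallest integer k = 2.

2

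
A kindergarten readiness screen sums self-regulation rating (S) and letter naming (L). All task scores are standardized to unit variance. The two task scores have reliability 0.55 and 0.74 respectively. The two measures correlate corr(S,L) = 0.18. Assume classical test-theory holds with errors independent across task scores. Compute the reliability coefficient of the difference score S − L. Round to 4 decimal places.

0.5671

Var(S−L) = 1 + 1 − 2·0.18 = 2 − 0.36 = 1.64.
Under uncorrelated errors the observed covariances equal the true-score covariances, so only the own-variance terms attenuate.
True-score variance = [0.55 + 0.74] − 0.36 = 1.29 − 0.36 = 0.93.
Reliability = 0.93 / 1.64 = 0.5671.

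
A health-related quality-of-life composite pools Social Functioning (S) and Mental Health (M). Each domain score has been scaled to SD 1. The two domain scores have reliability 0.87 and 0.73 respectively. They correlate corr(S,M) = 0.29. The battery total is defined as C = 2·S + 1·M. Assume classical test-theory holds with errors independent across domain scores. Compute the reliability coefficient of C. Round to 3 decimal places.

0.872

Var(C) = 2² + 1 + 2·[2·0.29] = 5 + 1.16 = 6.16.
Because errors are independent across components, Cov(Tᵢ,Tⱼ) = Cov(Xᵢ,Xⱼ); the off-diagonal part of the true-score variance is the same as above.
True-score variance = [2²·0.87 + 0.73] + 1.16 = 4.21 + 1.16 = 5.37.
Reliability = 5.37 / 6.16 = 0.872.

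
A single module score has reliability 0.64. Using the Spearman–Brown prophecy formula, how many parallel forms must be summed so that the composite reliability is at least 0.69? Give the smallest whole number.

k ≥ ρ*(1−ρ₁)/(ρ₁(1−ρ*)) = 0.69·0.36 / (0.64·0.31) = 1.252.
Smallest integer k = 2.

2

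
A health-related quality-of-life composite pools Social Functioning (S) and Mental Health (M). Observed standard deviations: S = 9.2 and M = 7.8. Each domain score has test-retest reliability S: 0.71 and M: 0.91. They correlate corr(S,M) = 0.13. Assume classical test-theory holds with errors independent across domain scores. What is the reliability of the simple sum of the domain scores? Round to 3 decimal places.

0.817

Var(S+M) = 9.2² + 7.8² + 2·[9.2·7.8·0.13] = 145.48 + 18.6576 = 164.138.
Because errors are independent across components, Cov(Tᵢ,Tⱼ) = Cov(Xᵢ,Xⱼ); the off-diagonal part of the true-score variance is the same as above.
True-score variance = [9.2²·0.71 + 7.8²·0.91] + 18.6576 = 115.459 + 18.6576 = 134.116.
Reliability = 134.116 / 164.138 = 0.817.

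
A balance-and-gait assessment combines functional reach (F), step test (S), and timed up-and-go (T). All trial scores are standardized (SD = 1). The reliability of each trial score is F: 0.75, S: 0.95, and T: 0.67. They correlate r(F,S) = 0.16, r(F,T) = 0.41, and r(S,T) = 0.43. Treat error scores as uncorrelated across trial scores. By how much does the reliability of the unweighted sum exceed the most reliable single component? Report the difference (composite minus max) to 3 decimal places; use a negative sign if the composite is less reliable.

-0.076

Var(sum) = 3 + 2 = 5; true-score variance = 2.37 + 2 = 4.37; composite reliability = 0.8740.
Max component reliability = 0.9500.
Difference = 0.8740 − 0.9500 = -0.076.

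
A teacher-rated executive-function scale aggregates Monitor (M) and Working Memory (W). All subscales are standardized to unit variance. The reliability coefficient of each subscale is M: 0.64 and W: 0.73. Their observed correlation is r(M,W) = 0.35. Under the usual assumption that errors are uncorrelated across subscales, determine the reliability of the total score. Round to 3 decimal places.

0.767

Var(M+W) = 2 + 2·[0.35] = 2 + 0.7 = 2.7.
Under uncorrelated errors the observed covariances equal the true-score covariances, so only the own-variance terms attenuate.
True-score variance = [0.64 + 0.73] + 0.7 = 1.37 + 0.7 = 2.07.
Reliability = 2.07 / 2.7 = 0.767.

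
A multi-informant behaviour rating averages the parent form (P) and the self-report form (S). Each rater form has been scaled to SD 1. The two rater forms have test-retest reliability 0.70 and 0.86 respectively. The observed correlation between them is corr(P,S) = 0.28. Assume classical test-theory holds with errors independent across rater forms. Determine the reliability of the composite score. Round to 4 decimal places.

Var(P+S) = 2 + 2·[0.28] = 2 + 0.56 = 2.56.
Under uncorrelated errors the observed covariances equal the true-score covariances, so only the own-variance terms attenuate.
True-score variance = [0.70 + 0.86] + 0.56 = 1.56 + 0.56 = 2.12.
Reliability = 2.12 / 2.56 = 0.8281.

0.8281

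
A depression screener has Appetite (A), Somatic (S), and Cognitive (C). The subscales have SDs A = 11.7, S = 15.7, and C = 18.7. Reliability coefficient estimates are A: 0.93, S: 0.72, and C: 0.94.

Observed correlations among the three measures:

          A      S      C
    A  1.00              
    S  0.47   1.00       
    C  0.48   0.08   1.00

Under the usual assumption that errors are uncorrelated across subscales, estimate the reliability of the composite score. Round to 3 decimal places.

0.914

Var(A+S+C) = 11.7² + 15.7² + 18.7² + 2·[11.7·15.7·0.47 + 11.7·18.7·0.48 + 15.7·18.7·0.08] = 733.07 + 429.681 = 1162.75.
With uncorrelated errors the cross-covariances are all true-score covariance, so they carry over unchanged; only the diagonal terms shrink to ρᵢσᵢ².
True-score variance = [11.7²·0.93 + 15.7²·0.72 + 18.7²·0.94] + 429.681 = 633.489 + 429.681 = 1063.17.
Reliability = 1063.17 / 1162.75 = 0.914.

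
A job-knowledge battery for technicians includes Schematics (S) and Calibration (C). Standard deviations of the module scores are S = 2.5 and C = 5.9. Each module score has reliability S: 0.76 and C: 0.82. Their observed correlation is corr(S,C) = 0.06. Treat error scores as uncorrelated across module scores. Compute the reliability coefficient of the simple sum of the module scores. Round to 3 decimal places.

Var(S+C) = 2.5² + 5.9² + 2·[2.5·5.9·0.06] = 41.06 + 1.77 = 42.83.
Because errors are independent across components, Cov(Tᵢ,Tⱼ) = Cov(Xᵢ,Xⱼ); the off-diagonal part of the true-score variance is the same as above.
True-score variance = [2.5²·0.76 + 5.9²·0.82] + 1.77 = 33.2942 + 1.77 = 35.0642.
Reliability = 35.0642 / 42.83 = 0.819.

0.819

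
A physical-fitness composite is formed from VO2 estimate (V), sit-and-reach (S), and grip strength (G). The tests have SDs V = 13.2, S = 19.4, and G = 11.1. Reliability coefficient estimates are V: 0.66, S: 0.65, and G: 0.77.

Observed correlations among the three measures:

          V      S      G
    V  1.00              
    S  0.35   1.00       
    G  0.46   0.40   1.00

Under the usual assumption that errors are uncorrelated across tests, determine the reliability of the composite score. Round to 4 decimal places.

Var(V+S+G) = 13.2² + 19.4² + 11.1² + 2·[13.2·19.4·0.35 + 13.2·11.1·0.46 + 19.4·11.1·0.40] = 673.81 + 486.326 = 1160.14.
Under uncorrelated errors the observed covariances equal the true-score covariances, so only the own-variance terms attenuate.
True-score variance = [13.2²·0.66 + 19.4²·0.65 + 11.1²·0.77] + 486.326 = 454.504 + 486.326 = 940.831.
Reliability = 940.831 / 1160.14 = 0.8110.

0.8110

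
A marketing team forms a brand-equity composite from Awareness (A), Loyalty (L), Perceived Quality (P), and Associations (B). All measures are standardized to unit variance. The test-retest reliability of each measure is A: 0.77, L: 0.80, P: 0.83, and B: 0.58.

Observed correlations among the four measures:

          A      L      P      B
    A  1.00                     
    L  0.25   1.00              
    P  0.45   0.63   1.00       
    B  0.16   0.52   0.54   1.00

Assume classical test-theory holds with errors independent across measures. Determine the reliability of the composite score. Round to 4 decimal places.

0.8879

Var(A+L+P+B) = 4 + 2·[0.25 + 0.45 + 0.16 + 0.63 + 0.52 + 0.54] = 4 + 5.1 = 9.1.
With uncorrelated errors the cross-covariances are all true-score covariance, so they carry over unchanged; only the diagonal terms shrink to ρᵢσᵢ².
True-score variance = [0.77 + 0.80 + 0.83 + 0.58] + 5.1 = 2.98 + 5.1 = 8.08.
Reliability = 8.08 / 9.1 = 0.8879.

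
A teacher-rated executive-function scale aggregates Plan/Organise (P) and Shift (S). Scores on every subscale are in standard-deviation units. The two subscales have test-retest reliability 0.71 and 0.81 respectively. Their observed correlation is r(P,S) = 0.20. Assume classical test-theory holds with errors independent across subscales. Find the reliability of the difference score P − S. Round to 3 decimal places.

0.700

Var(P−S) = 1 + 1 − 2·0.20 = 2 − 0.4 = 1.6.
Because errors are independent across components, Cov(Tᵢ,Tⱼ) = Cov(Xᵢ,Xⱼ); the off-diagonal part of the true-score variance is the same as above.
True-score variance = [0.71 + 0.81] − 0.4 = 1.52 − 0.4 = 1.12.
Reliability = 1.12 / 1.6 = 0.700.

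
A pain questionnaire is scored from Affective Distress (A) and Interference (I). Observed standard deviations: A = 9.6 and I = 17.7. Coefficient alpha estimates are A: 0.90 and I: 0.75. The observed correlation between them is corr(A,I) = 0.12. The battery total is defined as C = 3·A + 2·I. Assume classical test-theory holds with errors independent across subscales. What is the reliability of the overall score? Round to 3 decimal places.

0.830

Var(C) = 3²·9.6² + 2²·17.7² + 2·[6·9.6·17.7·0.12] = 2082.6 + 244.685 = 2327.28.
Under uncorrelated errors the observed covariances equal the true-score covariances, so only the own-variance terms attenuate.
True-score variance = [3²·9.6²·0.90 + 2²·17.7²·0.75] + 244.685 = 1686.37 + 244.685 = 1931.05.
Reliability = 1931.05 / 2327.28 = 0.830.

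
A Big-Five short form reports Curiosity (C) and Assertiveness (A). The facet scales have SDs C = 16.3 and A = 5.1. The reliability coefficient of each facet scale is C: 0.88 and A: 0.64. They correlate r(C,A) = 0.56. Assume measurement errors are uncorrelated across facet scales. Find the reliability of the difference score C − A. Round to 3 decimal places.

0.792

Var(C−A) = 16.3² + 5.1² − 2·16.3·5.1·0.56 = 291.7 − 93.1056 = 198.594.
Under uncorrelated errors the observed covariances equal the true-score covariances, so only the own-variance terms attenuate.
True-score variance = [16.3²·0.88 + 5.1²·0.64] − 93.1056 = 250.454 − 93.1056 = 157.348.
Reliability = 157.348 / 198.594 = 0.792.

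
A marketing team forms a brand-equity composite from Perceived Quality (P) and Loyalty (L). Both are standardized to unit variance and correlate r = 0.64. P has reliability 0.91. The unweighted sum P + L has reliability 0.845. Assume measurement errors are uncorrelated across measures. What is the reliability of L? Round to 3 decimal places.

0.582

Var(P+L) = 2 + 2·0.64 = 3.280.
True-score variance = ρ_P + ρ_L + 2·0.64, so 0.845 = (0.91 + ρ_L + 1.28) / 3.280.
ρ_L = 0.845·3.280 − 0.91 − 1.28 = 0.582.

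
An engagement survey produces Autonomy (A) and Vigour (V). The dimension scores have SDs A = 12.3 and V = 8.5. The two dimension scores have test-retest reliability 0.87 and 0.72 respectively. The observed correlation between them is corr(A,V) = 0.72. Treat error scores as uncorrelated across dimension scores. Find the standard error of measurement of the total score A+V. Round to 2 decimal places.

Var(total) = 223.54 + 150.552 = 374.092.
True-score variance = 183.642 + 150.552 = 334.194, so reliability = 0.8933.
Error variance = 374.092 − 334.194 = 39.8977; SEM = √39.8977 = 6.32.

6.32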